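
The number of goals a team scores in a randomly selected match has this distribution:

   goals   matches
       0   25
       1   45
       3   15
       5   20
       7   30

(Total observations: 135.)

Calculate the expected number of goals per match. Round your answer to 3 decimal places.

Total = 135, so P(goals=0) = 25/135, etc.
E[X] = (5/27)·0 + (1/3)·1 + (1/9)·3 + (4/27)·5 + (2/9)·7
     = 80/27 ≈ 2.963

2.963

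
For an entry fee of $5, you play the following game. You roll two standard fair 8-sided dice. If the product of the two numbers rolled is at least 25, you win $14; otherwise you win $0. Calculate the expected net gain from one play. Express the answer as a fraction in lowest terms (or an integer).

E[payout] = (11/16)·0 + (5/16)·14 = 35/8
Expected profit = 35/8 − 5 = -5/8

-5/8 dollars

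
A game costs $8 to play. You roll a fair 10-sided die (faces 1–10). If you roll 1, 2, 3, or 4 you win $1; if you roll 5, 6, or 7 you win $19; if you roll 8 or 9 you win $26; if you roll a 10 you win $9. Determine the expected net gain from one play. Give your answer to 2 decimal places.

$4.20

E[payout] = (2/5)·1 + (1/10)·9 + (3/10)·19 + (1/5)·26 = 61/5
Expected profit = 61/5 − 8 = 21/5 ≈ $4.20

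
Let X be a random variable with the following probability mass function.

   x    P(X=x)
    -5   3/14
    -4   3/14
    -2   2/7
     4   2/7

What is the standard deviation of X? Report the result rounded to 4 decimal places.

E[X] = -19/14, E[X²] = 29/2
Var(X) = E[X²] − (E[X])² = 29/2 − 361/196 = 2481/196
SD(X) = √(2481/196) ≈ 3.5578

3.5578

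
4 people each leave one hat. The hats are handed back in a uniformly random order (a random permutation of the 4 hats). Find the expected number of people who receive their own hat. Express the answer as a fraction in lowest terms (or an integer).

1

Let Xᵢ = 1 if person i gets their own hat. For each i, P(Xᵢ=1) = 1/4.
By linearity of expectation, E[X₁+…+X_4] = 4·(1/4) = 1.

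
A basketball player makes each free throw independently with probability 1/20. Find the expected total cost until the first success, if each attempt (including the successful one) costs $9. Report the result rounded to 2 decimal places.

$180.00

E[#attempts] = 1/p = 20; E[cost] = 9·20 = 180.
≈ 180.00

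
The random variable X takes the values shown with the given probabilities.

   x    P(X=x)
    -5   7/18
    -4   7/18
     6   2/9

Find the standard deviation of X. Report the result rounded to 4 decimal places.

E[X] = -13/6, E[X²] = 431/18
Var(X) = E[X²] − (E[X])² = 431/18 − 169/36 = 77/4
SD(X) = √(77/4) ≈ 4.3875

4.3875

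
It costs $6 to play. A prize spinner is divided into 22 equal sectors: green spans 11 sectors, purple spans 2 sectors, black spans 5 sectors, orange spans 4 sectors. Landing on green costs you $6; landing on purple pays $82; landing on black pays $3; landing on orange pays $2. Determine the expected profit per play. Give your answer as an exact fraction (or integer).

-1/2 dollars

E[payout] = (11/22)·(-6) + (2/22)·82 + (5/22)·3 + (4/22)·2 = 11/2
Expected profit = 11/2 − 6 = -1/2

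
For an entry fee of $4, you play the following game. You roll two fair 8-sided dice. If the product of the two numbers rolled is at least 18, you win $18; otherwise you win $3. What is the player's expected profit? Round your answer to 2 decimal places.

E[payout] = (17/32)·3 + (15/32)·18 = 321/32
Expected profit = 321/32 − 4 = 193/32 ≈ $6.03

$6.03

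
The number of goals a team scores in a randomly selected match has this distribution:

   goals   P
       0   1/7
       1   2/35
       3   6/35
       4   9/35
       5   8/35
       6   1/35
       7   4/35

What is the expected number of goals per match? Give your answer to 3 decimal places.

3.714

E[X] = (1/7)·0 + (2/35)·1 + (6/35)·3 + (9/35)·4 + (8/35)·5 + (1/35)·6 + (4/35)·7
     = 26/7 ≈ 3.714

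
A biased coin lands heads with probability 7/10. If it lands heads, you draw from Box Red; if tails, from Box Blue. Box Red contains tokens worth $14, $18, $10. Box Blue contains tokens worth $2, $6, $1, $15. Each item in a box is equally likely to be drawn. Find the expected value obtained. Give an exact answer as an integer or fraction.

58/5 dollars

E[X | Box Red] = (14 + 18 + 10)/3 = 14
E[X | Box Blue] = (2 + 6 + 1 + 15)/4 = 6
E[X] = (7/10)·14 + (3/10)·6 = 58/5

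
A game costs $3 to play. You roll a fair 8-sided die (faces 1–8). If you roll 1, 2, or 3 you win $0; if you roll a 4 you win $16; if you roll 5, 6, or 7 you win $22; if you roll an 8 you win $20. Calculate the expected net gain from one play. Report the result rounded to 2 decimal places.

E[payout] = (3/8)·0 + (1/8)·16 + (1/8)·20 + (3/8)·22 = 51/4
Expected profit = 51/4 − 3 = 39/4 ≈ $9.75

$9.75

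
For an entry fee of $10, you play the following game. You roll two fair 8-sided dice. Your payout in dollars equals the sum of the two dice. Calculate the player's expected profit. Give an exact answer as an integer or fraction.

-$1

Distribution of the sum of the two dice: 2 w.p. 1/64, 3 w.p. 1/32, 4 w.p. 3/64, 5 w.p. 1/16, 6 w.p. 5/64, 7 w.p. 3/32, …
E[payout] = (1/64)·2 + (1/32)·3 + (3/64)·4 + (1/16)·5 + (5/64)·6 + (3/32)·7 + (7/64)·8 + (1/8)·9 + (7/64)·10 + (3/32)·11 + (5/64)·12 + (1/16)·13 + (3/64)·14 + (1/32)·15 + (1/64)·16 = 9
Expected profit = 9 − 10 = -1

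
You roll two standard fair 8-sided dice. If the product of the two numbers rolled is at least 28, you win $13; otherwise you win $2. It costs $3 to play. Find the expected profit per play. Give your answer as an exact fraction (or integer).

145/64 dollars

E[payout] = (45/64)·2 + (19/64)·13 = 337/64
Expected profit = 337/64 − 3 = 145/64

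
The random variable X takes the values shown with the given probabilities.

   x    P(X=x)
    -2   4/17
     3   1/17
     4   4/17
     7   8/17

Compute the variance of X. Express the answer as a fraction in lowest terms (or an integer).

E[X] = (4/17)·(-2) + (1/17)·3 + (4/17)·4 + (8/17)·7 = 67/17
E[X²] = (4/17)·4 + (1/17)·9 + (4/17)·16 + (8/17)·49 = 481/17
Var(X) = 481/17 − (67/17)² = 3688/289

3688/289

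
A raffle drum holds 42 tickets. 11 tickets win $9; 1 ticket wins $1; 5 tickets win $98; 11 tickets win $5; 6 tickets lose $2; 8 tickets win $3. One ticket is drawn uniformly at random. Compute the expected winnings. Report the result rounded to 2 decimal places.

$15.64

E[payout] = (11/42)·9 + (1/42)·1 + (5/42)·98 + (11/42)·5 + (6/42)·(-2) + (8/42)·3 = 219/14
≈ $15.64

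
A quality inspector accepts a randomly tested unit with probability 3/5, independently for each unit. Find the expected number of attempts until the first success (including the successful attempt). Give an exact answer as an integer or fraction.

5/3

For a geometric distribution, E[trials] = 1/p = 1/(3/5) = 5/3.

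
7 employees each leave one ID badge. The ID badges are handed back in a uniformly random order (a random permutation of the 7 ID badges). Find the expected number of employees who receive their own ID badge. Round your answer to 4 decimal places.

Let Xᵢ = 1 if person i gets their own ID badge. For each i, P(Xᵢ=1) = 1/7.
By linearity of expectation, E[X₁+…+X_7] = 7·(1/7) = 1.
≈ 1.0000

1.0000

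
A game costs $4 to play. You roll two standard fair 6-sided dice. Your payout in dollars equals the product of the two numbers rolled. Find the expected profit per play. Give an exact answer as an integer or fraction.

33/4 dollars

Distribution of the product of the two numbers rolled: 1 w.p. 1/36, 2 w.p. 1/18, 3 w.p. 1/18, 4 w.p. 1/12, 5 w.p. 1/18, 6 w.p. 1/9, …
E[payout] = (1/36)·1 + (1/18)·2 + (1/18)·3 + (1/12)·4 + (1/18)·5 + (1/9)·6 + (1/18)·8 + (1/36)·9 + (1/18)·10 + (1/9)·12 + (1/18)·15 + (1/36)·16 + (1/18)·18 + (1/18)·20 + (1/18)·24 + (1/36)·25 + (1/18)·30 + (1/36)·36 = 49/4
Expected profit = 49/4 − 4 = 33/4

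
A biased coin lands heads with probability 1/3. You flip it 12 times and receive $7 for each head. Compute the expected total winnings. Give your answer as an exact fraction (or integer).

E[#heads] = 12·1/3 = 4 (linearity over flips).
E[winnings] = 7·4 = 28.

$28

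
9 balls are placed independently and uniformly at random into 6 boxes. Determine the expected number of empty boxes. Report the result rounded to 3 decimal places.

1.163

Let Xⱼ=1 if box j is empty. P(Xⱼ=1) = ((6-1)/6)^9 = 1953125/10077696.
By linearity, E[#empty] = 6·1953125/10077696 = 1953125/1679616.
≈ 1.163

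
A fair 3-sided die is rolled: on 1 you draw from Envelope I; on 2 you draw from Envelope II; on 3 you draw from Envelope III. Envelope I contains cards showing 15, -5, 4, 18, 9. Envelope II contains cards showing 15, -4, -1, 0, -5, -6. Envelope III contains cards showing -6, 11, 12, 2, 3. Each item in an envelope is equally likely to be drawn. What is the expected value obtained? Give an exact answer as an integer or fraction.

E[X | Envelope I] = (15 − 5 + 4 + 18 + 9)/5 = 41/5
E[X | Envelope II] = (15 − 4 − 1 + 0 − 5 − 6)/6 = -1/6
E[X | Envelope III] = (-6 + 11 + 12 + 2 + 3)/5 = 22/5
E[X] = (1/3)·41/5 + (1/3)·(-1/6) + (1/3)·22/5 = 373/90

373/90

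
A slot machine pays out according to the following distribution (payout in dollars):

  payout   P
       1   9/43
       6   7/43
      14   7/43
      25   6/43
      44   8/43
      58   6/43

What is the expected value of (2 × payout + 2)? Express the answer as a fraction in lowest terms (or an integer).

E[2x+2] = (9/43)·4 + (7/43)·14 + (7/43)·30 + (6/43)·52 + (8/43)·90 + (6/43)·118
     = 2084/43

2084/43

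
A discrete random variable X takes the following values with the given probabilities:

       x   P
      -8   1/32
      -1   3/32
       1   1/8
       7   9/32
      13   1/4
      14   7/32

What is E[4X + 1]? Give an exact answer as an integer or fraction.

E[4x+1] = (1/32)·(-31) + (3/32)·(-3) + (1/8)·5 + (9/32)·29 + (1/4)·53 + (7/32)·57
     = 133/4

133/4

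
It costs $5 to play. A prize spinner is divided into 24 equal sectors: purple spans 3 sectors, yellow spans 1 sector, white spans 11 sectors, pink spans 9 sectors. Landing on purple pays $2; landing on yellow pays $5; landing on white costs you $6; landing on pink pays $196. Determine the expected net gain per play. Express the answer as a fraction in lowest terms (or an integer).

E[payout] = (3/24)·2 + (1/24)·5 + (11/24)·(-6) + (9/24)·196 = 1709/24
Expected profit = 1709/24 − 5 = 1589/24

1589/24 dollars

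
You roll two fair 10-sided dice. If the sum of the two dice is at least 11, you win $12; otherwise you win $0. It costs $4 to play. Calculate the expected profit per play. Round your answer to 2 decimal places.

E[payout] = (9/20)·0 + (11/20)·12 = 33/5
Expected profit = 33/5 − 4 = 13/5 ≈ $2.60

$2.60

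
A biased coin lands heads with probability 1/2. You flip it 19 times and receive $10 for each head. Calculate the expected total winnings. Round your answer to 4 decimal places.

E[#heads] = 19·1/2 = 19/2 (linearity over flips).
E[winnings] = 10·19/2 = 95.
≈ 95.0000

$95.0000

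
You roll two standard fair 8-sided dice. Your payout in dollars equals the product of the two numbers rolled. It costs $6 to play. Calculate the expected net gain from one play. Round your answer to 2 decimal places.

Distribution of the product of the two numbers rolled: 1 w.p. 1/64, 2 w.p. 1/32, 3 w.p. 1/32, 4 w.p. 3/64, 5 w.p. 1/32, 6 w.p. 1/16, …
E[payout] = (1/64)·1 + (1/32)·2 + (1/32)·3 + (3/64)·4 + (1/32)·5 + (1/16)·6 + (1/32)·7 + (1/16)·8 + (1/64)·9 + (1/32)·10 + (1/16)·12 + (1/32)·14 + (1/32)·15 + (3/64)·16 + (1/32)·18 + (1/32)·20 + (1/32)·21 + (1/16)·24 + (1/64)·25 + (1/32)·28 + (1/32)·30 + (1/32)·32 + (1/32)·35 + (1/64)·36 + (1/32)·40 + (1/32)·42 + (1/32)·48 + (1/64)·49 + (1/32)·56 + (1/64)·64 = 81/4
Expected profit = 81/4 − 6 = 57/4 ≈ $14.25

$14.25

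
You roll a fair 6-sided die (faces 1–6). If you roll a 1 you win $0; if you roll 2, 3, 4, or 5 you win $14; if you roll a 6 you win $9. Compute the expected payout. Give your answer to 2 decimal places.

E[payout] = (1/6)·0 + (1/6)·9 + (2/3)·14 = 65/6
≈ $10.83

$10.83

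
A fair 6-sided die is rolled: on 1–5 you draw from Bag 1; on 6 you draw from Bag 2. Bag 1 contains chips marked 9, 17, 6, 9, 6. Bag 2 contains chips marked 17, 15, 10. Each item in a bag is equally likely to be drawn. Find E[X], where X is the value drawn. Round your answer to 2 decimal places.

10.17

E[X | Bag 1] = (9 + 17 + 6 + 9 + 6)/5 = 47/5
E[X | Bag 2] = (17 + 15 + 10)/3 = 14
E[X] = (5/6)·47/5 + (1/6)·14 = 61/6 ≈ 10.17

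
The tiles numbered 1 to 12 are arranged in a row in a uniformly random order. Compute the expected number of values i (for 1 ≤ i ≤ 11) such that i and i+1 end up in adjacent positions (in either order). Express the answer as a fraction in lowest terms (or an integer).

11/6

For each i ∈ {1,…,11}, let Xᵢ = 1 if i and i+1 are adjacent. P(Xᵢ=1) = 2·(12−1)!/12! = 2/12.
By linearity, E[ΣXᵢ] = (11)·(2/12) = 11/6.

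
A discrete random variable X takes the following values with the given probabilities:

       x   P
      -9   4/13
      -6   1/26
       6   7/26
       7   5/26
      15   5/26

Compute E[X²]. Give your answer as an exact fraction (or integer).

E[X²] = (4/13)·81 + (1/26)·36 + (7/26)·36 + (5/26)·49 + (5/26)·225
     = 1153/13

1153/13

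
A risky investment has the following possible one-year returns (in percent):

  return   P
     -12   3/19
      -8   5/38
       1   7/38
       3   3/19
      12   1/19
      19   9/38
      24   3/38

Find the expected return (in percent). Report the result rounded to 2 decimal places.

E[X] = (3/19)·(-12) + (5/38)·(-8) + (7/38)·1 + (3/19)·3 + (1/19)·12 + (9/38)·19 + (3/38)·24
     = 90/19 ≈ 4.74

4.74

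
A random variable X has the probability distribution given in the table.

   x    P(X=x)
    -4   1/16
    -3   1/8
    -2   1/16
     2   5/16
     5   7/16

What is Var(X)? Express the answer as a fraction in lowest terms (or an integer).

2639/256

E[X] = (1/16)·(-4) + (1/8)·(-3) + (1/16)·(-2) + (5/16)·2 + (7/16)·5 = 33/16
E[X²] = (1/16)·16 + (1/8)·9 + (1/16)·4 + (5/16)·4 + (7/16)·25 = 233/16
Var(X) = 233/16 − (33/16)² = 2639/256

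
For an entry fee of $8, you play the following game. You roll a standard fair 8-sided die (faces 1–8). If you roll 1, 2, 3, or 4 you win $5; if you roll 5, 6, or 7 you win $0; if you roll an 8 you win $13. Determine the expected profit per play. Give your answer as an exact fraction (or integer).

-31/8 dollars

E[payout] = (3/8)·0 + (1/2)·5 + (1/8)·13 = 33/8
Expected profit = 33/8 − 8 = -31/8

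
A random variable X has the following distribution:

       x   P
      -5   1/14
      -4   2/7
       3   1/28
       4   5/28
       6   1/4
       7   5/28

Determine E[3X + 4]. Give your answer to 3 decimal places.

10.214

E[3x+4] = (1/14)·(-11) + (2/7)·(-8) + (1/28)·13 + (5/28)·16 + (1/4)·22 + (5/28)·25
     = 143/14 ≈ 10.214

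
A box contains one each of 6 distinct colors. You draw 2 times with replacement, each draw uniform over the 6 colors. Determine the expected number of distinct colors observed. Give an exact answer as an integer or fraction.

11/6

Let Xⱼ=1 if type j appears at least once. P(Xⱼ=1) = 1 − ((6−1)/6)^2 = 11/36.
E[#distinct] = 6·11/36 = 11/6.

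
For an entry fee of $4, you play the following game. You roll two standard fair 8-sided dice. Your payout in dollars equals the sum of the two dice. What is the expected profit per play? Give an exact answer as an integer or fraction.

$5

Distribution of the sum of the two dice: 2 w.p. 1/64, 3 w.p. 1/32, 4 w.p. 3/64, 5 w.p. 1/16, 6 w.p. 5/64, 7 w.p. 3/32, …
E[payout] = (1/64)·2 + (1/32)·3 + (3/64)·4 + (1/16)·5 + (5/64)·6 + (3/32)·7 + (7/64)·8 + (1/8)·9 + (7/64)·10 + (3/32)·11 + (5/64)·12 + (1/16)·13 + (3/64)·14 + (1/32)·15 + (1/64)·16 = 9
Expected profit = 9 − 4 = 5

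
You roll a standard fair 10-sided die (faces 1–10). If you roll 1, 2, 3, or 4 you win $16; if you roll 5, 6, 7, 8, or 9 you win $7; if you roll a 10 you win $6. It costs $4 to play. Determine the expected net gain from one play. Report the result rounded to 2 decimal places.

E[payout] = (1/10)·6 + (1/2)·7 + (2/5)·16 = 21/2
Expected profit = 21/2 − 4 = 13/2 ≈ $6.50

$6.50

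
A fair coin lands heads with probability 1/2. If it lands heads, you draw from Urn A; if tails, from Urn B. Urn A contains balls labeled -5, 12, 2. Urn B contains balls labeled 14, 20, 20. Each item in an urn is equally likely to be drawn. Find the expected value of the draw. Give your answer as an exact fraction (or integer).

E[X | Urn A] = (-5 + 12 + 2)/3 = 3
E[X | Urn B] = (14 + 20 + 20)/3 = 18
E[X] = (1/2)·3 + (1/2)·18 = 21/2

21/2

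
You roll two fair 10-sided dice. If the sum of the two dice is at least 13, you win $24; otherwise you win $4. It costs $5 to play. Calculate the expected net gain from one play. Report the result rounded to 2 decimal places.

E[payout] = (16/25)·4 + (9/25)·24 = 56/5
Expected profit = 56/5 − 5 = 31/5 ≈ $6.20

$6.20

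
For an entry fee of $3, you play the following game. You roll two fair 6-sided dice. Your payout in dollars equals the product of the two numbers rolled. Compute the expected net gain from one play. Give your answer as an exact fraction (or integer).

37/4 dollars

Distribution of the product of the two numbers rolled: 1 w.p. 1/36, 2 w.p. 1/18, 3 w.p. 1/18, 4 w.p. 1/12, 5 w.p. 1/18, 6 w.p. 1/9, …
E[payout] = (1/36)·1 + (1/18)·2 + (1/18)·3 + (1/12)·4 + (1/18)·5 + (1/9)·6 + (1/18)·8 + (1/36)·9 + (1/18)·10 + (1/9)·12 + (1/18)·15 + (1/36)·16 + (1/18)·18 + (1/18)·20 + (1/18)·24 + (1/36)·25 + (1/18)·30 + (1/36)·36 = 49/4
Expected profit = 49/4 − 3 = 37/4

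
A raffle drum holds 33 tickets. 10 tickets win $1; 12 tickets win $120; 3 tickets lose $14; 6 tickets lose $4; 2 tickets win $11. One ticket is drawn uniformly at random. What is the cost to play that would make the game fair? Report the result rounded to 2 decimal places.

E[payout] = (10/33)·1 + (12/33)·120 + (3/33)·(-14) + (6/33)·(-4) + (2/33)·11 = 1406/33
Fair fee = E[payout] = 1406/33 ≈ $42.61

$42.61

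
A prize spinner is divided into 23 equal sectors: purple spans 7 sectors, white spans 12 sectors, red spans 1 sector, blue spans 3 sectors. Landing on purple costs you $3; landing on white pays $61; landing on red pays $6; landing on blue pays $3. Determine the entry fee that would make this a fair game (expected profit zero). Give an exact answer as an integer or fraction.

E[payout] = (7/23)·(-3) + (12/23)·61 + (1/23)·6 + (3/23)·3 = 726/23
Fair fee = E[payout] = 726/23

726/23 dollars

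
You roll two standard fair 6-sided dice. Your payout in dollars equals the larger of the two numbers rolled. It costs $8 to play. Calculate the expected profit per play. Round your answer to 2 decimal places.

-$3.53

Distribution of the larger of the two numbers rolled: 1 w.p. 1/36, 2 w.p. 1/12, 3 w.p. 5/36, 4 w.p. 7/36, 5 w.p. 1/4, 6 w.p. 11/36
E[payout] = (1/36)·1 + (1/12)·2 + (5/36)·3 + (7/36)·4 + (1/4)·5 + (11/36)·6 = 161/36
Expected profit = 161/36 − 8 = -127/36 ≈ -$3.53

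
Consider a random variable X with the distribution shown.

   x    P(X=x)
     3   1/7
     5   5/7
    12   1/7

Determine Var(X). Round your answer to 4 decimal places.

7.0612

E[X] = (1/7)·3 + (5/7)·5 + (1/7)·12 = 40/7
E[X²] = (1/7)·9 + (5/7)·25 + (1/7)·144 = 278/7
Var(X) = 278/7 − (40/7)² = 346/49 ≈ 7.0612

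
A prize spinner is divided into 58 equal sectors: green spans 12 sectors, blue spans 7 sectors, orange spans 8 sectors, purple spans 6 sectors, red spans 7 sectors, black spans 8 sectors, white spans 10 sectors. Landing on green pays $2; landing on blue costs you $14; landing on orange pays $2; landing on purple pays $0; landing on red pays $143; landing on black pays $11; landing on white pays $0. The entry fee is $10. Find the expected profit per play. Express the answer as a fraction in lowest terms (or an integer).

E[payout] = (12/58)·2 + (7/58)·(-14) + (8/58)·2 + (6/58)·0 + (7/58)·143 + (8/58)·11 + (10/58)·0 = 1031/58
Expected profit = 1031/58 − 10 = 451/58

451/58 dollars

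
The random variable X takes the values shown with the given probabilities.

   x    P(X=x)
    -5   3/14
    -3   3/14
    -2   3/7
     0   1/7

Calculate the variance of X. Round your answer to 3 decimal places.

E[X] = (3/14)·(-5) + (3/14)·(-3) + (3/7)·(-2) + (1/7)·0 = -18/7
E[X²] = (3/14)·25 + (3/14)·9 + (3/7)·4 + (1/7)·0 = 9
Var(X) = 9 − (-18/7)² = 117/49 ≈ 2.388

2.388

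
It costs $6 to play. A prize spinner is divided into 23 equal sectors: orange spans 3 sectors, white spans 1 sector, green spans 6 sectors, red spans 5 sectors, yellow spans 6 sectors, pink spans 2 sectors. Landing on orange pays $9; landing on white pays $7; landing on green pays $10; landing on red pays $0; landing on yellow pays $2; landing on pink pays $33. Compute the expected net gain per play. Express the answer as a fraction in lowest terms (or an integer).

E[payout] = (3/23)·9 + (1/23)·7 + (6/23)·10 + (5/23)·0 + (6/23)·2 + (2/23)·33 = 172/23
Expected profit = 172/23 − 6 = 34/23

34/23 dollars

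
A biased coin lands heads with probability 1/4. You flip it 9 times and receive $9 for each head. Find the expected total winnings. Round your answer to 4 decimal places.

E[#heads] = 9·1/4 = 9/4 (linearity over flips).
E[winnings] = 9·9/4 = 81/4.
≈ 20.2500

$20.2500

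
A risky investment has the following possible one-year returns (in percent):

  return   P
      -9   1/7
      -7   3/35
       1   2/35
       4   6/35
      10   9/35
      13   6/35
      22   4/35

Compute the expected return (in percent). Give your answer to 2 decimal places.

E[X] = (1/7)·(-9) + (3/35)·(-7) + (2/35)·1 + (6/35)·4 + (9/35)·10 + (6/35)·13 + (4/35)·22
     = 216/35 ≈ 6.17

6.17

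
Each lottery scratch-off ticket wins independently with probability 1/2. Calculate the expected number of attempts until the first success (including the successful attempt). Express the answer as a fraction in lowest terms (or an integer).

For a geometric distribution, E[trials] = 1/p = 1/(1/2) = 2.

2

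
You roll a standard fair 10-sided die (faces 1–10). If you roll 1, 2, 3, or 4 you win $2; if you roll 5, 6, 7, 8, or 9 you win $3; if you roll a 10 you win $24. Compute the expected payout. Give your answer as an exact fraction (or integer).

E[payout] = (2/5)·2 + (1/2)·3 + (1/10)·24 = 47/10

47/10 dollars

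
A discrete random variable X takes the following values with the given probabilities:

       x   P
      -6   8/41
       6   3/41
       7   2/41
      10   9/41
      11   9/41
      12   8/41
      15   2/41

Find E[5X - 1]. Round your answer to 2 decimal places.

35.46

E[5x-1] = (8/41)·(-31) + (3/41)·29 + (2/41)·34 + (9/41)·49 + (9/41)·54 + (8/41)·59 + (2/41)·74
     = 1454/41 ≈ 35.46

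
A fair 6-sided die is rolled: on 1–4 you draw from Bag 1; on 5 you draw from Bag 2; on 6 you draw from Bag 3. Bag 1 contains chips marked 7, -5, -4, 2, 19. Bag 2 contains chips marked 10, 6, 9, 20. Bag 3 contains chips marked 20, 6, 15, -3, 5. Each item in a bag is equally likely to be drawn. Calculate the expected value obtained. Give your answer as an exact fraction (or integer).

E[X | Bag 1] = (7 − 5 − 4 + 2 + 19)/5 = 19/5
E[X | Bag 2] = (10 + 6 + 9 + 20)/4 = 45/4
E[X | Bag 3] = (20 + 6 + 15 − 3 + 5)/5 = 43/5
E[X] = (2/3)·19/5 + (1/6)·45/4 + (1/6)·43/5 = 701/120

701/120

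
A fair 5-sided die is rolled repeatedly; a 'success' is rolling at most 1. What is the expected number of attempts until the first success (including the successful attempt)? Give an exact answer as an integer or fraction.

5

For a geometric distribution, E[trials] = 1/p = 1/(1/5) = 5.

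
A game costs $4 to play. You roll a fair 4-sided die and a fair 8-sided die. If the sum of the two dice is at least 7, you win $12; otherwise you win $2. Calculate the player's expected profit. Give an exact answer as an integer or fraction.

29/8 dollars

E[payout] = (7/16)·2 + (9/16)·12 = 61/8
Expected profit = 61/8 − 4 = 29/8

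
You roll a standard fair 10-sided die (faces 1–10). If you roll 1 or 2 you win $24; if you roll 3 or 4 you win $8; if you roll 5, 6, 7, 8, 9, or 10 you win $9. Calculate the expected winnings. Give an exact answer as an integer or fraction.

E[payout] = (1/5)·8 + (3/5)·9 + (1/5)·24 = 59/5

59/5 dollars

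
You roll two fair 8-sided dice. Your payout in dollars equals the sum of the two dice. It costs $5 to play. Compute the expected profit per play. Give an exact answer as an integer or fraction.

Distribution of the sum of the two dice: 2 w.p. 1/64, 3 w.p. 1/32, 4 w.p. 3/64, 5 w.p. 1/16, 6 w.p. 5/64, 7 w.p. 3/32, …
E[payout] = (1/64)·2 + (1/32)·3 + (3/64)·4 + (1/16)·5 + (5/64)·6 + (3/32)·7 + (7/64)·8 + (1/8)·9 + (7/64)·10 + (3/32)·11 + (5/64)·12 + (1/16)·13 + (3/64)·14 + (1/32)·15 + (1/64)·16 = 9
Expected profit = 9 − 5 = 4

$4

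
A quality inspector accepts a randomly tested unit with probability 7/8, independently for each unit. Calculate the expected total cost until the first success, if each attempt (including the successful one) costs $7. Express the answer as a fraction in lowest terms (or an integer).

E[#attempts] = 1/p = 8/7; E[cost] = 7·8/7 = 8.

$8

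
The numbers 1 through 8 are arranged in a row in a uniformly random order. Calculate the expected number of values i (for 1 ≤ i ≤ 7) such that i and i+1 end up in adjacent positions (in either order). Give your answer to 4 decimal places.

1.7500

For each i ∈ {1,…,7}, let Xᵢ = 1 if i and i+1 are adjacent. P(Xᵢ=1) = 2·(8−1)!/8! = 2/8.
By linearity, E[ΣXᵢ] = (7)·(2/8) = 7/4.
≈ 1.7500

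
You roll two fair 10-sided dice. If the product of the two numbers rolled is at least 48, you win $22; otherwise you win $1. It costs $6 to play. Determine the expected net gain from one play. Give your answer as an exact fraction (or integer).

1/25 dollars

E[payout] = (19/25)·1 + (6/25)·22 = 151/25
Expected profit = 151/25 − 6 = 1/25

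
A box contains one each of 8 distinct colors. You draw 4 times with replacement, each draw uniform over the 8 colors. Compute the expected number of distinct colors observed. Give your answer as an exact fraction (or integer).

1695/512

Let Xⱼ=1 if type j appears at least once. P(Xⱼ=1) = 1 − ((8−1)/8)^4 = 1695/4096.
E[#distinct] = 8·1695/4096 = 1695/512.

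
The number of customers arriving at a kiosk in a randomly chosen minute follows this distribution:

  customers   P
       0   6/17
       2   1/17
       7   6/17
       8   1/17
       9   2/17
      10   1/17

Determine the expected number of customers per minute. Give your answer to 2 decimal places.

4.71

E[X] = (6/17)·0 + (1/17)·2 + (6/17)·7 + (1/17)·8 + (2/17)·9 + (1/17)·10
     = 80/17 ≈ 4.71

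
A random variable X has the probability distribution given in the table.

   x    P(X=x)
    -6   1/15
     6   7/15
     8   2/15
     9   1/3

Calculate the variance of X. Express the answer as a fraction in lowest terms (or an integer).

2906/225

E[X] = (1/15)·(-6) + (7/15)·6 + (2/15)·8 + (1/3)·9 = 97/15
E[X²] = (1/15)·36 + (7/15)·36 + (2/15)·64 + (1/3)·81 = 821/15
Var(X) = 821/15 − (97/15)² = 2906/225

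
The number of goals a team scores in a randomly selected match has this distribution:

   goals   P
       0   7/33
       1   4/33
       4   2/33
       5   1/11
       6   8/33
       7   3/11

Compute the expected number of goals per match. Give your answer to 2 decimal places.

E[X] = (7/33)·0 + (4/33)·1 + (2/33)·4 + (1/11)·5 + (8/33)·6 + (3/11)·7
     = 46/11 ≈ 4.18

4.18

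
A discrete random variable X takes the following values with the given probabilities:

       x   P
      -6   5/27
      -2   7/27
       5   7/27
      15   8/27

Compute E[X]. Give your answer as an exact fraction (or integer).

E[X] = (5/27)·(-6) + (7/27)·(-2) + (7/27)·5 + (8/27)·15
     = 37/9

37/9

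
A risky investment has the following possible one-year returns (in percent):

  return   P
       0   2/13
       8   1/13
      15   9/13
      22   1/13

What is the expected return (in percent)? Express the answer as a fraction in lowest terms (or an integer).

E[X] = (2/13)·0 + (1/13)·8 + (9/13)·15 + (1/13)·22
     = 165/13

165/13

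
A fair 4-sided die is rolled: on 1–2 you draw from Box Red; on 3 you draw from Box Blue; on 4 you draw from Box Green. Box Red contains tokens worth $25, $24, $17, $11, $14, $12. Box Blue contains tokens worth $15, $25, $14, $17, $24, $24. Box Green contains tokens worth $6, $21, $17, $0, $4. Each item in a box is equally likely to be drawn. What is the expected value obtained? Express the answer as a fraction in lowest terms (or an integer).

E[X | Box Red] = (25 + 24 + 17 + 11 + 14 + 12)/6 = 103/6
E[X | Box Blue] = (15 + 25 + 14 + 17 + 24 + 24)/6 = 119/6
E[X | Box Green] = (6 + 21 + 17 + 0 + 4)/5 = 48/5
E[X] = (1/2)·103/6 + (1/4)·119/6 + (1/4)·48/5 = 1913/120

1913/120 dollars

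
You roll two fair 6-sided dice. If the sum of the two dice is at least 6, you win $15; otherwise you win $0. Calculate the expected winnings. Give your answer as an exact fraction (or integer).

E[payout] = (5/18)·0 + (13/18)·15 = 65/6

65/6 dollars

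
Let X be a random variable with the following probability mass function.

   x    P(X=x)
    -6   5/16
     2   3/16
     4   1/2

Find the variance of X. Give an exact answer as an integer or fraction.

79/4

E[X] = (5/16)·(-6) + (3/16)·2 + (1/2)·4 = 1/2
E[X²] = (5/16)·36 + (3/16)·4 + (1/2)·16 = 20
Var(X) = 20 − (1/2)² = 79/4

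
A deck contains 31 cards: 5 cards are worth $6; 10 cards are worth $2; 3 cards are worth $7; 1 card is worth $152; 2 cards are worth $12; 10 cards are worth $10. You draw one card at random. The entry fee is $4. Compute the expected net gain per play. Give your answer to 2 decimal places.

$7.19

E[payout] = (5/31)·6 + (10/31)·2 + (3/31)·7 + (1/31)·152 + (2/31)·12 + (10/31)·10 = 347/31
Expected profit = 347/31 − 4 = 223/31 ≈ $7.19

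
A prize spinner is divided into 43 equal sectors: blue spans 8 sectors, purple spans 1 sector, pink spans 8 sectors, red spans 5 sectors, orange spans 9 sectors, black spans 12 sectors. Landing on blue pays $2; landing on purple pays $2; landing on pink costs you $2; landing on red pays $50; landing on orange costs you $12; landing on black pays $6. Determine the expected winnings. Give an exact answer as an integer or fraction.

E[payout] = (8/43)·2 + (1/43)·2 + (8/43)·(-2) + (5/43)·50 + (9/43)·(-12) + (12/43)·6 = 216/43

216/43 dollars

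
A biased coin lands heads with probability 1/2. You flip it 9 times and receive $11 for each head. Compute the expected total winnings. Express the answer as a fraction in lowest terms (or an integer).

E[#heads] = 9·1/2 = 9/2 (linearity over flips).
E[winnings] = 11·9/2 = 99/2.

99/2 dollars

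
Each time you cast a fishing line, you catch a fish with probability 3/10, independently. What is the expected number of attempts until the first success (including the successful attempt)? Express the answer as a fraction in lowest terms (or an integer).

For a geometric distribution, E[trials] = 1/p = 1/(3/10) = 10/3.

10/3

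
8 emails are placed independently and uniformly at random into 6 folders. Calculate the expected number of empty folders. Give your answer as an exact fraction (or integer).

390625/279936

Let Xⱼ=1 if folder j is empty. P(Xⱼ=1) = ((6-1)/6)^8 = 390625/1679616.
By linearity, E[#empty] = 6·390625/1679616 = 390625/279936.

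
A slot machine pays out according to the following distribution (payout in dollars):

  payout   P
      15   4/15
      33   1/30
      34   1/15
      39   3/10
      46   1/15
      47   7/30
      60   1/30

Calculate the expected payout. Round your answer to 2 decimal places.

$35.10

E[X] = (4/15)·15 + (1/30)·33 + (1/15)·34 + (3/10)·39 + (1/15)·46 + (7/30)·47 + (1/30)·60
     = 351/10 ≈ 35.10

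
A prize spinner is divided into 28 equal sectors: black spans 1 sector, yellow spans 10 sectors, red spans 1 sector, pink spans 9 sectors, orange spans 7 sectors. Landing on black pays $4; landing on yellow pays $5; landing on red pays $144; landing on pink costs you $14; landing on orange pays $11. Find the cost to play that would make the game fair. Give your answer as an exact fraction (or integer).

E[payout] = (1/28)·4 + (10/28)·5 + (1/28)·144 + (9/28)·(-14) + (7/28)·11 = 149/28
Fair fee = E[payout] = 149/28

149/28 dollars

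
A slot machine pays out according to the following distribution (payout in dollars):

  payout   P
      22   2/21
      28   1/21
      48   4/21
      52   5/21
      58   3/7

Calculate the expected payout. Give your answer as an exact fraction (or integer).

E[X] = (2/21)·22 + (1/21)·28 + (4/21)·48 + (5/21)·52 + (3/7)·58
     = 1046/21

1046/21 dollars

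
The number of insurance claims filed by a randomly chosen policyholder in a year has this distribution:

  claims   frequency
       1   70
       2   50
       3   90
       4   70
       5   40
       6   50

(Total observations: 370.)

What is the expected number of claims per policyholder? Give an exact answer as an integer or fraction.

Total = 370, so P(claims=1) = 70/370, etc.
E[X] = (7/37)·1 + (5/37)·2 + (9/37)·3 + (7/37)·4 + (4/37)·5 + (5/37)·6
     = 122/37

122/37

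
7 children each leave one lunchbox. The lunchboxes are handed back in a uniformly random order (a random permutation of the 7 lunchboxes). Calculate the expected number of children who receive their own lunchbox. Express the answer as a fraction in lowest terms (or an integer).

Let Xᵢ = 1 if person i gets their own lunchbox. For each i, P(Xᵢ=1) = 1/7.
By linearity of expectation, E[X₁+…+X_7] = 7·(1/7) = 1.

1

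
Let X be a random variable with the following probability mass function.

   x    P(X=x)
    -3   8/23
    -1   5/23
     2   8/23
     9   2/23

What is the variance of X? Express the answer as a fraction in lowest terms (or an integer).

E[X] = (8/23)·(-3) + (5/23)·(-1) + (8/23)·2 + (2/23)·9 = 5/23
E[X²] = (8/23)·9 + (5/23)·1 + (8/23)·4 + (2/23)·81 = 271/23
Var(X) = 271/23 − (5/23)² = 6208/529

6208/529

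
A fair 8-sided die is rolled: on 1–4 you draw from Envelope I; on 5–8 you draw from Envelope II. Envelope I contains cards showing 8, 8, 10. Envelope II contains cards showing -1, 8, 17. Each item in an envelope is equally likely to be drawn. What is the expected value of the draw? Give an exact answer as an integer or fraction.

E[X | Envelope I] = (8 + 8 + 10)/3 = 26/3
E[X | Envelope II] = (-1 + 8 + 17)/3 = 8
E[X] = (1/2)·26/3 + (1/2)·8 = 25/3

25/3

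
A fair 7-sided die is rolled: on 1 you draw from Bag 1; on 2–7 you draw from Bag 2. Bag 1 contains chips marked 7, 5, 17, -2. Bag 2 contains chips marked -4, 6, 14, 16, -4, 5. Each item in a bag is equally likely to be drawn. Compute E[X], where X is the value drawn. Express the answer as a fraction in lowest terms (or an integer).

159/28

E[X | Bag 1] = (7 + 5 + 17 − 2)/4 = 27/4
E[X | Bag 2] = (-4 + 6 + 14 + 16 − 4 + 5)/6 = 11/2
E[X] = (1/7)·27/4 + (6/7)·11/2 = 159/28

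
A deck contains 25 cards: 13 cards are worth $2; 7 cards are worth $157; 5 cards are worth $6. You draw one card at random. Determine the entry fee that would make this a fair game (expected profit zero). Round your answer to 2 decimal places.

$46.20

E[payout] = (13/25)·2 + (7/25)·157 + (5/25)·6 = 231/5
Fair fee = E[payout] = 231/5 ≈ $46.20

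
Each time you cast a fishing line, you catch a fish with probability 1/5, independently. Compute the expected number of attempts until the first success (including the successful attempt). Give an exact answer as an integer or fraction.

For a geometric distribution, E[trials] = 1/p = 1/(1/5) = 5.

5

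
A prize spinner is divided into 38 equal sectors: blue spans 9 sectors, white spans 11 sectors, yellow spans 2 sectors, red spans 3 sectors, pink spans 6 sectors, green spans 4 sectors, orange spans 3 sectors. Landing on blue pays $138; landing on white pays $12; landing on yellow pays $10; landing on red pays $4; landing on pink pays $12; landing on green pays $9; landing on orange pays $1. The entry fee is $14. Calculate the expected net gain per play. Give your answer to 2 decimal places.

E[payout] = (9/38)·138 + (11/38)·12 + (2/38)·10 + (3/38)·4 + (6/38)·12 + (4/38)·9 + (3/38)·1 = 1517/38
Expected profit = 1517/38 − 14 = 985/38 ≈ $25.92

$25.92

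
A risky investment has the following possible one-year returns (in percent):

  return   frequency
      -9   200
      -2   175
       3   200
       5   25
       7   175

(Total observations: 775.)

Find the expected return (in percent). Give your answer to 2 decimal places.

-0.26

Total = 775, so P(return=-9) = 200/775, etc.
E[X] = (8/31)·(-9) + (7/31)·(-2) + (8/31)·3 + (1/31)·5 + (7/31)·7
     = -8/31 ≈ -0.26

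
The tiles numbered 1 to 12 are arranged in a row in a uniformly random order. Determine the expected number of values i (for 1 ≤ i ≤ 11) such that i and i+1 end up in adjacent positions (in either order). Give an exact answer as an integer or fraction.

For each i ∈ {1,…,11}, let Xᵢ = 1 if i and i+1 are adjacent. P(Xᵢ=1) = 2·(12−1)!/12! = 2/12.
By linearity, E[ΣXᵢ] = (11)·(2/12) = 11/6.

11/6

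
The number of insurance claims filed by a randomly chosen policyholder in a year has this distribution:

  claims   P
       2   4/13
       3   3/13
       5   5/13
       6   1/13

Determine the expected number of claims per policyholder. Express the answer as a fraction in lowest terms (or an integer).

E[X] = (4/13)·2 + (3/13)·3 + (5/13)·5 + (1/13)·6
     = 48/13

48/13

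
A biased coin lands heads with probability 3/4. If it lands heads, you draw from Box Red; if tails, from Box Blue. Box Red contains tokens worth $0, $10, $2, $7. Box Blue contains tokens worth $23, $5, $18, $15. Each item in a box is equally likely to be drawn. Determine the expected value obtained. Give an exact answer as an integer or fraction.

E[X | Box Red] = (0 + 10 + 2 + 7)/4 = 19/4
E[X | Box Blue] = (23 + 5 + 18 + 15)/4 = 61/4
E[X] = (3/4)·19/4 + (1/4)·61/4 = 59/8

59/8 dollars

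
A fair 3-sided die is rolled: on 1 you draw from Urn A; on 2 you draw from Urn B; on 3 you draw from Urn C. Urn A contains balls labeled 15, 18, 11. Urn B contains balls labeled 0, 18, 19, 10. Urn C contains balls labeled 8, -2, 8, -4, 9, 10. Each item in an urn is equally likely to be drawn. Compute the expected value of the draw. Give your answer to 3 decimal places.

10.417

E[X | Urn A] = (15 + 18 + 11)/3 = 44/3
E[X | Urn B] = (0 + 18 + 19 + 10)/4 = 47/4
E[X | Urn C] = (8 − 2 + 8 − 4 + 9 + 10)/6 = 29/6
E[X] = (1/3)·44/3 + (1/3)·47/4 + (1/3)·29/6 = 125/12 ≈ 10.417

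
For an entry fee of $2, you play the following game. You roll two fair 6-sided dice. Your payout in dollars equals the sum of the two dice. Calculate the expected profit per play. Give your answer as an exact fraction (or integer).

$5

Distribution of the sum of the two dice: 2 w.p. 1/36, 3 w.p. 1/18, 4 w.p. 1/12, 5 w.p. 1/9, 6 w.p. 5/36, 7 w.p. 1/6, …
E[payout] = (1/36)·2 + (1/18)·3 + (1/12)·4 + (1/9)·5 + (5/36)·6 + (1/6)·7 + (5/36)·8 + (1/9)·9 + (1/12)·10 + (1/18)·11 + (1/36)·12 = 7
Expected profit = 7 − 2 = 5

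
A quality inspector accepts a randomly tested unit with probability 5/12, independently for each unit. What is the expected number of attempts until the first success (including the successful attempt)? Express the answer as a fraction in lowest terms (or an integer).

12/5

For a geometric distribution, E[trials] = 1/p = 1/(5/12) = 12/5.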